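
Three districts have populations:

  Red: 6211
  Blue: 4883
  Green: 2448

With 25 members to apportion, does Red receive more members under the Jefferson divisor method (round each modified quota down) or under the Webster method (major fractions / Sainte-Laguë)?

Jefferson

Jefferson: Red 12, Blue 9, Green 4.
Webster: Red 11, Blue 9, Green 5.
Red gets 12 under Jefferson and 11 under Webster.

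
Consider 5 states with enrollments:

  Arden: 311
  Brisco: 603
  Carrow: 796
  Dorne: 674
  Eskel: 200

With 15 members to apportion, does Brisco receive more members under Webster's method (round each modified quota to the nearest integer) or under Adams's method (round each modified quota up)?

Adams

Webster: Arden 2, Brisco 3, Carrow 5, Dorne 4, Eskel 1.
Adams: Arden 2, Brisco 4, Carrow 4, Dorne 4, Eskel 1.
Brisco gets 3 under Webster and 4 under Adams.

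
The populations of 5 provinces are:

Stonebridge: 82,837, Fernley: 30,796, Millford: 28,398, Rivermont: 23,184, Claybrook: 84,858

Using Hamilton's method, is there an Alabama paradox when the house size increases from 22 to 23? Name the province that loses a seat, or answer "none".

At 22 seats: Stonebridge 7, Fernley 3, Millford 3, Rivermont 2, Claybrook 7.
At 23 seats: Stonebridge 8, Fernley 3, Millford 2, Rivermont 2, Claybrook 8.
Millford drops from 3 to 2.

Millford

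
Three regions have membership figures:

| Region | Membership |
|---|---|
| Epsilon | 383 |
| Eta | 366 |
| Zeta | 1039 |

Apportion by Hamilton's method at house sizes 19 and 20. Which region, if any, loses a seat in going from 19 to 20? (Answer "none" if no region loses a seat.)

At 19 seats: Epsilon 4, Eta 4, Zeta 11.
At 20 seats: Epsilon 4, Eta 4, Zeta 12.
No region's allocation decreased.

none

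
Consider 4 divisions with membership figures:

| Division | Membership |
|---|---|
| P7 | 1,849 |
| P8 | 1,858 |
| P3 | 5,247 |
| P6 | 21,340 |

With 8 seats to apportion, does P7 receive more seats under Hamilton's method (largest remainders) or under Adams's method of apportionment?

Hamilton: P7 0, P8 1, P3 1, P6 6.
Adams: P7 1, P8 1, P3 1, P6 5.
P7 gets 0 under Hamilton and 1 under Adams.

Adams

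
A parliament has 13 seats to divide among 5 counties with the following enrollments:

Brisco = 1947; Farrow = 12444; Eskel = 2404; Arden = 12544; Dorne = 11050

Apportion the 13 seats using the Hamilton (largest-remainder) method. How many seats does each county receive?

Brisco=1; Farrow=4; Eskel=1; Arden=4; Dorne=3

Total 40389; standard divisor 40389/13 ≈ 3106.846.
Standard quotas: Brisco 0.6267, Farrow 4.0053, Eskel 0.7738, Arden 4.0375, Dorne 3.5567.
Lower quotas: Brisco 0, Farrow 4, Eskel 0, Arden 4, Dorne 3 (sum 11, leaving 2 seats).
Remainders in descending order: Eskel 0.7738, Brisco 0.6267, Dorne 0.5567, Arden 0.0375, Farrow 0.0053.
Largest remainders: Eskel, Brisco receive the extra seats.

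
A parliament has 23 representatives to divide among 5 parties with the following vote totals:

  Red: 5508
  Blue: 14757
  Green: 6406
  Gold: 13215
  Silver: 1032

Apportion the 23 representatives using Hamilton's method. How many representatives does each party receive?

Red 3, Blue 8, Green 4, Gold 7, Silver 1

Standard divisor: 40918 ÷ 23 ≈ 1779.043.
Standard quotas: Red 3.0960, Blue 8.2949, Green 3.6008, Gold 7.4281, Silver 0.5801.
Lower quotas: Red 3, Blue 8, Green 3, Gold 7, Silver 0 (sum 21, leaving 2 seats).
Remainders in descending order: Green 0.6008, Silver 0.5801, Gold 0.4281, Blue 0.2949, Red 0.0960.
The surplus seats go to Green, Silver.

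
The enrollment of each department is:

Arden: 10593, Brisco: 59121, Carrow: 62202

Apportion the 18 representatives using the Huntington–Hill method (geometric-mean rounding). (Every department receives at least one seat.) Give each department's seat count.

Arden 2; Brisco 8; Carrow 8

With divisor 7410: modified quotas Arden 1.430, Brisco 7.979, Carrow 8.394.
Geometric-mean thresholds: Arden √(1·2)=1.414, Brisco √(7·8)=7.483, Carrow √(8·9)=8.485.
Each quota rounded against its threshold gives Arden 2, Brisco 8, Carrow 8 (total 18).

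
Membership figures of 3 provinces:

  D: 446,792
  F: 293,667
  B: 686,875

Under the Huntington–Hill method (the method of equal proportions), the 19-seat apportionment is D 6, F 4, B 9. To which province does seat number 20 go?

Priority for the next seat is population ÷ (√(s·(s+1))).
Priorities: D 68941.502, F 65665.937, B 72402.982.
Highest priority: B.

B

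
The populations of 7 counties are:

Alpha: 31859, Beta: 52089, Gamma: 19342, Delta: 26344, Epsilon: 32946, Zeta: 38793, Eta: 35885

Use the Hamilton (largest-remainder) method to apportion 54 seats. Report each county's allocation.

Alpha 7; Beta 12; Gamma 4; Delta 6; Epsilon 8; Zeta 9; Eta 8

Total 237258; standard divisor 237258/54 ≈ 4393.667.
Standard quotas: Alpha 7.2511, Beta 11.8555, Gamma 4.4022, Delta 5.9959, Epsilon 7.4985, Zeta 8.8293, Eta 8.1674.
Lower quotas: Alpha 7, Beta 11, Gamma 4, Delta 5, Epsilon 7, Zeta 8, Eta 8 (sum 50, leaving 4 seats).
Remainders in descending order: Delta 0.9959, Beta 0.8555, Zeta 0.8293, Epsilon 0.4985, Gamma 0.4022, Alpha 0.2511, Eta 0.1674.
Largest remainders: Delta, Beta, Zeta, Epsilon receive the extra seats.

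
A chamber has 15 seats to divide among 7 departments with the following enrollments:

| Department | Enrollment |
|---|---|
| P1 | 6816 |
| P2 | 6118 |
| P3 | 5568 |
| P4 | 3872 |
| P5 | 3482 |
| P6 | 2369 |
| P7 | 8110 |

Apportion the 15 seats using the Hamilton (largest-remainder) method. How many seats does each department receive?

P1 3, P2 3, P3 2, P4 2, P5 1, P6 1, P7 3

Total 36335; standard divisor 36335/15 ≈ 2422.333.
Standard quotas: P1 2.8138, P2 2.5257, P3 2.2986, P4 1.5985, P5 1.4375, P6 0.9780, P7 3.3480.
Lower quotas: P1 2, P2 2, P3 2, P4 1, P5 1, P6 0, P7 3 (sum 11, leaving 4 seats).
Remainders in descending order: P6 0.9780, P1 0.8138, P4 0.5985, P2 0.5257, P5 0.4375, P7 0.3480, P3 0.2986.
The surplus seats go to P6, P1, P4, P2.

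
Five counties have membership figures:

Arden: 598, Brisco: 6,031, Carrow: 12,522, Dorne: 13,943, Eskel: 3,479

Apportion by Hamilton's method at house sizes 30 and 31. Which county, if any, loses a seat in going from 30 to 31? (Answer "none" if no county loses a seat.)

Arden

At 30 seats: Arden 1, Brisco 5, Carrow 10, Dorne 11, Eskel 3.
At 31 seats: Arden 0, Brisco 5, Carrow 11, Dorne 12, Eskel 3.
Arden drops from 1 to 0.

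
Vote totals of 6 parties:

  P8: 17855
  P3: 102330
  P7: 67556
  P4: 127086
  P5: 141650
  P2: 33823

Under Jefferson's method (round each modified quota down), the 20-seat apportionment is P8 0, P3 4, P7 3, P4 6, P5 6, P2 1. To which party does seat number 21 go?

Priority for the next seat is population ÷ (current seats + 1).
Priorities: P8 17855.000, P3 20466.000, P7 16889.000, P4 18155.143, P5 20235.714, P2 16911.500.
Highest priority: P3.

P3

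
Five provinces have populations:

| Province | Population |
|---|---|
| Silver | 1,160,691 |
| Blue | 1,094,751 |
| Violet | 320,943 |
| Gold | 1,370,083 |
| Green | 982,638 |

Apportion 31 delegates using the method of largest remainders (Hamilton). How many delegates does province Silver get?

Standard divisor: 4929106 ÷ 31 ≈ 159003.419.
Standard quotas: Silver 7.2998, Blue 6.8851, Violet 2.0185, Gold 8.6167, Green 6.1800.
Lower quotas: Silver 7, Blue 6, Violet 2, Gold 8, Green 6 (sum 29, leaving 2 seats).
Remainders in descending order: Blue 0.8851, Gold 0.6167, Silver 0.2998, Green 0.1800, Violet 0.0185.
Largest remainders: Blue, Gold receive the extra seats.
Silver receives 7.

7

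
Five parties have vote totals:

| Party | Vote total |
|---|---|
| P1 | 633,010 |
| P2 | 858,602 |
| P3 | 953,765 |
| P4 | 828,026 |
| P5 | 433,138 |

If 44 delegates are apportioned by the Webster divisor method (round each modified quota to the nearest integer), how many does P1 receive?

Standard divisor 3706541/44 ≈ 84239.568; standard quotas: P1 7.514, P2 10.192, P3 11.322, P4 9.829, P5 5.142.
Rounding to the nearest integer gives P1 8, P2 10, P3 11, P4 10, P5 5 — total 44, matching the house size, so no adjustment is needed.
P1 receives 8.

8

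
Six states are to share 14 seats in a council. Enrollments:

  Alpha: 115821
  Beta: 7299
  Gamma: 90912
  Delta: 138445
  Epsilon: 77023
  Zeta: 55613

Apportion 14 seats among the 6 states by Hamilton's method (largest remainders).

Alpha: 3, Beta: 0, Gamma: 3, Delta: 4, Epsilon: 2, Zeta: 2

The standard divisor is 485113/14 ≈ 34650.929.
Standard quotas: Alpha 3.3425, Beta 0.2106, Gamma 2.6237, Delta 3.9954, Epsilon 2.2228, Zeta 1.6049.
Lower quotas: Alpha 3, Beta 0, Gamma 2, Delta 3, Epsilon 2, Zeta 1 (sum 11, leaving 3 seats).
Remainders in descending order: Delta 0.9954, Gamma 0.6237, Zeta 0.6049, Alpha 0.3425, Epsilon 0.2228, Beta 0.2106.
Largest remainders: Delta, Gamma, Zeta receive the extra seats.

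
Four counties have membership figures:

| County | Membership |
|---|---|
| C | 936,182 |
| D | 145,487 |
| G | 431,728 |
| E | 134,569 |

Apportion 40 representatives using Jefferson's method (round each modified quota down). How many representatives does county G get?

11

Standard divisor 1647966/40 ≈ 41199.15; standard quotas: C 22.723, D 3.531, G 10.479, E 3.266.
Rounding down gives 22, 3, 10, 3 = 38 seats, so the divisor must be adjusted.
With modified divisor 39100: modified quotas C 23.943, D 3.721, G 11.042, E 3.442.
Rounding down: C 23, D 3, G 11, E 3 (total 40).
G receives 11.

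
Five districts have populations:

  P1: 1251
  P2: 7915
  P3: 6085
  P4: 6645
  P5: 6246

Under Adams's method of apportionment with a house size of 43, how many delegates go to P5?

Standard divisor 28142/43 ≈ 654.465; standard quotas: P1 1.911, P2 12.094, P3 9.298, P4 10.153, P5 9.544.
Rounding up gives 2, 13, 10, 11, 10 = 46 seats, so the divisor must be adjusted.
With modified divisor 690: modified quotas P1 1.813, P2 11.471, P3 8.819, P4 9.630, P5 9.052.
Rounding up: P1 2, P2 12, P3 9, P4 10, P5 10 (total 43).
P5 receives 10.

10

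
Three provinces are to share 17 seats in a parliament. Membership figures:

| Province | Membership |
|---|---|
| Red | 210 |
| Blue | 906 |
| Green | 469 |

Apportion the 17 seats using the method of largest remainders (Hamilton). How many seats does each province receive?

The standard divisor is 1585/17 ≈ 93.235.
Standard quotas: Red 2.252, Blue 9.717, Green 5.030.
Lower quotas: Red 2, Blue 9, Green 5 (sum 16, leaving 1 seat).
Remainders in descending order: Blue 0.717, Red 0.252, Green 0.030.
The surplus seat goes to Blue.

Red=2, Blue=10, Green=5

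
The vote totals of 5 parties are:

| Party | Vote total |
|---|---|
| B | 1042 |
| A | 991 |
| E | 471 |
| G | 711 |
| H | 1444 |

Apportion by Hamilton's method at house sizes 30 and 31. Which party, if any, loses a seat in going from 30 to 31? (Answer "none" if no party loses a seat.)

At 30 seats: B 7, A 6, E 3, G 5, H 9.
At 31 seats: B 7, A 6, E 3, G 5, H 10.
No party's allocation decreased.

none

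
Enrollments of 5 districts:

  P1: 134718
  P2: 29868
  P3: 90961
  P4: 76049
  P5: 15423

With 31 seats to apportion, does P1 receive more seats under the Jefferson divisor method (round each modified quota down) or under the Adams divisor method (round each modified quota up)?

Jefferson

Jefferson: P1 13, P2 2, P3 8, P4 7, P5 1.
Adams: P1 11, P2 3, P3 8, P4 7, P5 2.
P1 gets 13 under Jefferson and 11 under Adams.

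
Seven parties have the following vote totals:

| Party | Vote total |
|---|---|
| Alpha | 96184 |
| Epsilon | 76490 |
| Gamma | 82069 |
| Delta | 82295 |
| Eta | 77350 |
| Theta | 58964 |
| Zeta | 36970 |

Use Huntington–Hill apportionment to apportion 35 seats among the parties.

Alpha: 6, Epsilon: 5, Gamma: 6, Delta: 6, Eta: 5, Theta: 4, Zeta: 3

With divisor 14913: modified quotas Alpha 6.450, Epsilon 5.129, Gamma 5.503, Delta 5.518, Eta 5.187, Theta 3.954, Zeta 2.479.
Geometric-mean thresholds: Alpha √(6·7)=6.481, Epsilon √(5·6)=5.477, Gamma √(5·6)=5.477, Delta √(5·6)=5.477, Eta √(5·6)=5.477, Theta √(3·4)=3.464, Zeta √(2·3)=2.449.
Each quota rounded against its threshold gives Alpha 6, Epsilon 5, Gamma 6, Delta 6, Eta 5, Theta 4, Zeta 3 (total 35).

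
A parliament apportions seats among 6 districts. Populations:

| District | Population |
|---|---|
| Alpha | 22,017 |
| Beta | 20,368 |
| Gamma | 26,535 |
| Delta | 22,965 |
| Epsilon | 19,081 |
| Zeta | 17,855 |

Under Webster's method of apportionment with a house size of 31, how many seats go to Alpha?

5

Standard divisor 128821/31 ≈ 4155.516; standard quotas: Alpha 5.298, Beta 4.901, Gamma 6.385, Delta 5.526, Epsilon 4.592, Zeta 4.297.
Rounding to the nearest integer gives Alpha 5, Beta 5, Gamma 6, Delta 6, Epsilon 5, Zeta 4 — total 31, matching the house size, so no adjustment is needed.
Alpha receives 5.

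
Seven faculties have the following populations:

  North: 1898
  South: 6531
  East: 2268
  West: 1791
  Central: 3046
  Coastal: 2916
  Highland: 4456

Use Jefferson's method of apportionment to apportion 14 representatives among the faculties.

North=1, South=4, East=1, West=1, Central=2, Coastal=2, Highland=3

Standard divisor 22906/14 ≈ 1636.143; standard quotas: North 1.160, South 3.992, East 1.386, West 1.095, Central 1.862, Coastal 1.782, Highland 2.723.
Rounding down gives 1, 3, 1, 1, 1, 1, 2 = 10 seats, so the divisor must be adjusted.
With modified divisor 1400: modified quotas North 1.356, South 4.665, East 1.620, West 1.279, Central 2.176, Coastal 2.083, Highland 3.183.
Rounding down: North 1, South 4, East 1, West 1, Central 2, Coastal 2, Highland 3 (total 14).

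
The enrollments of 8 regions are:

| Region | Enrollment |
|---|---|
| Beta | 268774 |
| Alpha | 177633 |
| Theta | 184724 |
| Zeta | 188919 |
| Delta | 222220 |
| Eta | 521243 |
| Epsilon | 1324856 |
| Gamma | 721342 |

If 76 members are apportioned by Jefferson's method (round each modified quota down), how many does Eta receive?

Standard divisor 3609711/76 ≈ 47496.197; standard quotas: Beta 5.659, Alpha 3.740, Theta 3.889, Zeta 3.978, Delta 4.679, Eta 10.974, Epsilon 27.894, Gamma 15.187.
Rounding down gives 5, 3, 3, 3, 4, 10, 27, 15 = 70 seats, so the divisor must be adjusted.
With modified divisor 44997.4: modified quotas Beta 5.973, Alpha 3.948, Theta 4.105, Zeta 4.198, Delta 4.939, Eta 11.584, Epsilon 29.443, Gamma 16.031.
Rounding down: Beta 5, Alpha 3, Theta 4, Zeta 4, Delta 4, Eta 11, Epsilon 29, Gamma 16 (total 76).
Eta receives 11.

11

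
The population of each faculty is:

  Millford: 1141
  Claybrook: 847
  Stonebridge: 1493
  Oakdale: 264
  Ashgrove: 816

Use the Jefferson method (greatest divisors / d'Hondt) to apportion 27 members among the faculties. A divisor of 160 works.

With modified divisor 160: modified quotas Millford 7.131, Claybrook 5.294, Stonebridge 9.331, Oakdale 1.650, Ashgrove 5.100.
Rounding down: Millford 7, Claybrook 5, Stonebridge 9, Oakdale 1, Ashgrove 5 (total 27).

Millford 7, Claybrook 5, Stonebridge 9, Oakdale 1, Ashgrove 5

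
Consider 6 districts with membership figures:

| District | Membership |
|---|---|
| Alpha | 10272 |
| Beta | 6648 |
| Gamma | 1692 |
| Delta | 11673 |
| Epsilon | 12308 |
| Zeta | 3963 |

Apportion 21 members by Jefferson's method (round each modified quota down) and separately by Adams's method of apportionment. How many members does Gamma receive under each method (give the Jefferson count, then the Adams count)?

Jefferson: Alpha 5, Beta 3, Gamma 0, Delta 5, Epsilon 6, Zeta 2.
Adams: Alpha 5, Beta 3, Gamma 1, Delta 5, Epsilon 5, Zeta 2.
Gamma gets 0 under Jefferson and 1 under Adams.

0 and 1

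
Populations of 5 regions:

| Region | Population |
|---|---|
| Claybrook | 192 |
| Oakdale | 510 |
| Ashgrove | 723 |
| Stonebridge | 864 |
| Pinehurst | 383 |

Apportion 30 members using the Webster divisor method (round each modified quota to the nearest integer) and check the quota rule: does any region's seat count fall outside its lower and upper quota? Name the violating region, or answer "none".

none

Standard quotas: Claybrook 2.156, Oakdale 5.726, Ashgrove 8.118, Stonebridge 9.701, Pinehurst 4.300.
Webster allocation: Claybrook 2, Oakdale 6, Ashgrove 8, Stonebridge 10, Pinehurst 4.
Every allocation lies between the lower and upper quota.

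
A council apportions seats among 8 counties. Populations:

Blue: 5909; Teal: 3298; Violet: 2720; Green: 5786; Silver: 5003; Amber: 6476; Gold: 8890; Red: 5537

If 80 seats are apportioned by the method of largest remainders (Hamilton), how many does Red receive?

10

Standard divisor: 43619 ÷ 80 ≈ 545.237.
Standard quotas: Blue 10.8375, Teal 6.0487, Violet 4.9887, Green 10.6119, Silver 9.1758, Amber 11.8774, Gold 16.3048, Red 10.1552.
Lower quotas: Blue 10, Teal 6, Violet 4, Green 10, Silver 9, Amber 11, Gold 16, Red 10 (sum 76, leaving 4 seats).
Remainders in descending order: Violet 0.9887, Amber 0.8774, Blue 0.8375, Green 0.6119, Gold 0.3048, Silver 0.1758, Red 0.1552, Teal 0.0487.
Largest remainders: Violet, Amber, Blue, Green receive the extra seats.
Red receives 10.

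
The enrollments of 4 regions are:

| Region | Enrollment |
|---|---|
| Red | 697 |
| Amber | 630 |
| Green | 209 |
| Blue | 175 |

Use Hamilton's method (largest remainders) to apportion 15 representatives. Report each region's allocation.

Standard divisor: 1711 ÷ 15 ≈ 114.067.
Standard quotas: Red 6.110, Amber 5.523, Green 1.832, Blue 1.534.
Lower quotas: Red 6, Amber 5, Green 1, Blue 1 (sum 13, leaving 2 seats).
Remainders in descending order: Green 0.832, Blue 0.534, Amber 0.523, Red 0.110.
Largest remainders: Green, Blue receive the extra seats.

Red: 6, Amber: 5, Green: 2, Blue: 2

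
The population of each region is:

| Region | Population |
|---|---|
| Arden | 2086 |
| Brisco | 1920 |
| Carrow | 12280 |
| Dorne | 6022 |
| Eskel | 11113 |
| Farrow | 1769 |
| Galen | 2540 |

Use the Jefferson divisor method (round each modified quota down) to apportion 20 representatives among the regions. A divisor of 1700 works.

Arden: 1; Brisco: 1; Carrow: 7; Dorne: 3; Eskel: 6; Farrow: 1; Galen: 1

With modified divisor 1700: modified quotas Arden 1.227, Brisco 1.129, Carrow 7.224, Dorne 3.542, Eskel 6.537, Farrow 1.041, Galen 1.494.
Rounding down: Arden 1, Brisco 1, Carrow 7, Dorne 3, Eskel 6, Farrow 1, Galen 1 (total 20).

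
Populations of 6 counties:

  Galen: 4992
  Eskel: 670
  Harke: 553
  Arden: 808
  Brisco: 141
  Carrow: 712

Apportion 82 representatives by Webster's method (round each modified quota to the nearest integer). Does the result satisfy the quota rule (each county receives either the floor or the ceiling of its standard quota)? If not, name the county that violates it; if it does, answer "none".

Galen

Standard quotas: Galen 51.974, Eskel 6.976, Harke 5.757, Arden 8.412, Brisco 1.468, Carrow 7.413.
Webster allocation: Galen 53, Eskel 7, Harke 6, Arden 8, Brisco 1, Carrow 7.
Galen has quota 51.974 (lower 51, upper 52) but receives 53 — outside the quota interval.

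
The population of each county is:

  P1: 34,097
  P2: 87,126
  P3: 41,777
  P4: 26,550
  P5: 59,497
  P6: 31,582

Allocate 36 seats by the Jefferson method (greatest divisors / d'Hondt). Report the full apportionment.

Standard divisor 280629/36 ≈ 7795.25; standard quotas: P1 4.374, P2 11.177, P3 5.359, P4 3.406, P5 7.632, P6 4.051.
Rounding down gives 4, 11, 5, 3, 7, 4 = 34 seats, so the divisor must be adjusted.
With modified divisor 7100: modified quotas P1 4.802, P2 12.271, P3 5.884, P4 3.739, P5 8.380, P6 4.448.
Rounding down: P1 4, P2 12, P3 5, P4 3, P5 8, P6 4 (total 36).

P1: 4, P2: 12, P3: 5, P4: 3, P5: 8, P6: 4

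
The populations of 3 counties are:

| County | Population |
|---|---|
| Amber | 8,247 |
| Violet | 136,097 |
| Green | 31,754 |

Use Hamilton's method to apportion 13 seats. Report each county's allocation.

Amber 1; Violet 10; Green 2

Total 176098; standard divisor 176098/13 = 13546.
Standard quotas: Amber 0.6088, Violet 10.0470, Green 2.3442.
Lower quotas: Amber 0, Violet 10, Green 2 (sum 12, leaving 1 seat).
Remainders in descending order: Amber 0.6088, Green 0.3442, Violet 0.0470.
Largest remainder: Amber receives the extra seat.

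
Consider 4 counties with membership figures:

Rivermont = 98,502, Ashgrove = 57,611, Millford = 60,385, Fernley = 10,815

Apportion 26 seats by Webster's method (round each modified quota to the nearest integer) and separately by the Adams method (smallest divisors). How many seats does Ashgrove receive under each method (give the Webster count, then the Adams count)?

Webster: Rivermont 11, Ashgrove 7, Millford 7, Fernley 1.
Adams: Rivermont 11, Ashgrove 6, Millford 7, Fernley 2.
Ashgrove gets 7 under Webster and 6 under Adams.

7 and 6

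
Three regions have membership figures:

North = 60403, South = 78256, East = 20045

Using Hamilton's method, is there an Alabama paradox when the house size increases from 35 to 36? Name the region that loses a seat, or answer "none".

At 35 seats: North 13, South 17, East 5.
At 36 seats: North 14, South 18, East 4.
East drops from 5 to 4.

East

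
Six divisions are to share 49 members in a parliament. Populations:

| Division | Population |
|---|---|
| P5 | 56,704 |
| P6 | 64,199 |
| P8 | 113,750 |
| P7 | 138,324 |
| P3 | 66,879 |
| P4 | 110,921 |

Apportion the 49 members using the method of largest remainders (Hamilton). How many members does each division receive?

P5 5, P6 6, P8 10, P7 12, P3 6, P4 10

The standard divisor is 550777/49 ≈ 11240.347.
Standard quotas: P5 5.0447, P6 5.7115, P8 10.1198, P7 12.3060, P3 5.9499, P4 9.8681.
Lower quotas: P5 5, P6 5, P8 10, P7 12, P3 5, P4 9 (sum 46, leaving 3 seats).
Remainders in descending order: P3 0.9499, P4 0.8681, P6 0.7115, P7 0.3060, P8 0.1198, P5 0.0447.
Largest remainders: P3, P4, P6 receive the extra seats.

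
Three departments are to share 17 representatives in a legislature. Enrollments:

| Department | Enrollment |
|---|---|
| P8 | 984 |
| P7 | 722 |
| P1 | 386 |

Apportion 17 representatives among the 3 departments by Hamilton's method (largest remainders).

P8 8; P7 6; P1 3

The standard divisor is 2092/17 ≈ 123.059.
Standard quotas: P8 7.996, P7 5.867, P1 3.137.
Lower quotas: P8 7, P7 5, P1 3 (sum 15, leaving 2 seats).
Remainders in descending order: P8 0.996, P7 0.867, P1 0.137.
Largest remainders: P8, P7 receive the extra seats.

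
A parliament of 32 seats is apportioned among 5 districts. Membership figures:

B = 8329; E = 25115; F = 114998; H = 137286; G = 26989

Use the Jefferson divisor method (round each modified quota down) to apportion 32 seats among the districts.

B: 0; E: 2; F: 12; H: 15; G: 3

Standard divisor 312717/32 ≈ 9772.406; standard quotas: B 0.852, E 2.570, F 11.768, H 14.048, G 2.762.
Rounding down gives 0, 2, 11, 14, 2 = 29 seats, so the divisor must be adjusted.
With modified divisor 8900: modified quotas B 0.936, E 2.822, F 12.921, H 15.425, G 3.032.
Rounding down: B 0, E 2, F 12, H 15, G 3 (total 32).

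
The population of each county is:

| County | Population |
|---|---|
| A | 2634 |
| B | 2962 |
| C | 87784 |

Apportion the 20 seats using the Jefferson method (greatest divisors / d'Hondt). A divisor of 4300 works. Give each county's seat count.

With modified divisor 4300: modified quotas A 0.613, B 0.689, C 20.415.
Rounding down: A 0, B 0, C 20 (total 20).

A=0; B=0; C=20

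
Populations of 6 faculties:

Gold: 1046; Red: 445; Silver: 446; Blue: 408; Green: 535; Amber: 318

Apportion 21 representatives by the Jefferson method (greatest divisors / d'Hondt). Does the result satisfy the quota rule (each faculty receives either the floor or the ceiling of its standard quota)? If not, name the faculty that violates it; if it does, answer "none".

Standard quotas: Gold 6.869, Red 2.922, Silver 2.929, Blue 2.679, Green 3.513, Amber 2.088.
Jefferson allocation: Gold 7, Red 3, Silver 3, Blue 3, Green 3, Amber 2.
Every allocation lies between the lower and upper quota.

none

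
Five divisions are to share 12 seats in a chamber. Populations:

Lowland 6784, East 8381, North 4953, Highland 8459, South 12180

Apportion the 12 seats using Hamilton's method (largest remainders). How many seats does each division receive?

Total 40757; standard divisor 40757/12 ≈ 3396.417.
Standard quotas: Lowland 1.9974, East 2.4676, North 1.4583, Highland 2.4906, South 3.5861.
Lower quotas: Lowland 1, East 2, North 1, Highland 2, South 3 (sum 9, leaving 3 seats).
Remainders in descending order: Lowland 0.9974, South 0.5861, Highland 0.4906, East 0.4676, North 0.4583.
Largest remainders: Lowland, South, Highland receive the extra seats.

Lowland: 2; East: 2; North: 1; Highland: 3; South: 4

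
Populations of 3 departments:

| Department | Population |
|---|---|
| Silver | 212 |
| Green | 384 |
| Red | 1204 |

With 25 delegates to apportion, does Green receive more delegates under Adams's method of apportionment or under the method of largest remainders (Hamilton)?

Adams: Silver 3, Green 6, Red 16.
Hamilton: Silver 3, Green 5, Red 17.
Green gets 6 under Adams and 5 under Hamilton.

Adams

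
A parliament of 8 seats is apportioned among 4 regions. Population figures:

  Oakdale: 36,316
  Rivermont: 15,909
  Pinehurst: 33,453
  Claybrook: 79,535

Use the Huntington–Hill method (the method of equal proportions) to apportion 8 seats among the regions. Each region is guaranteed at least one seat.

Oakdale=2, Rivermont=1, Pinehurst=2, Claybrook=3

With divisor 23307: modified quotas Oakdale 1.558, Rivermont 0.683, Pinehurst 1.435, Claybrook 3.412.
Geometric-mean thresholds: Oakdale √(1·2)=1.414, Rivermont (min 1), Pinehurst √(1·2)=1.414, Claybrook √(3·4)=3.464.
Each quota rounded against its threshold gives Oakdale 2, Rivermont 1, Pinehurst 2, Claybrook 3 (total 8).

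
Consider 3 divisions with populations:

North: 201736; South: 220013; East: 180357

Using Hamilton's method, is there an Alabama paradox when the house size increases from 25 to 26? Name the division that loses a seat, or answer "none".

At 25 seats: North 8, South 9, East 8.
At 26 seats: North 9, South 9, East 8.
No division's allocation decreased.

none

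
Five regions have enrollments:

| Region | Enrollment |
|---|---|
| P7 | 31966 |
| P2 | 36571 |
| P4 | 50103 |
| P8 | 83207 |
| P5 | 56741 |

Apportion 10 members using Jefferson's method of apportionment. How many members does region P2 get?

1

Standard divisor 258588/10 ≈ 25858.8; standard quotas: P7 1.236, P2 1.414, P4 1.938, P8 3.218, P5 2.194.
Rounding down gives 1, 1, 1, 3, 2 = 8 seats, so the divisor must be adjusted.
With modified divisor 19900: modified quotas P7 1.606, P2 1.838, P4 2.518, P8 4.181, P5 2.851.
Rounding down: P7 1, P2 1, P4 2, P8 4, P5 2 (total 10).
P2 receives 1.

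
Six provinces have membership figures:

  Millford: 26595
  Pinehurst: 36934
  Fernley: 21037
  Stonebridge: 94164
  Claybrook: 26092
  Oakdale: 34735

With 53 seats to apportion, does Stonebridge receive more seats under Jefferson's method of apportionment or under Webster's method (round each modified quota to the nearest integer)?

Jefferson

Jefferson: Millford 6, Pinehurst 8, Fernley 4, Stonebridge 21, Claybrook 6, Oakdale 8.
Webster: Millford 6, Pinehurst 8, Fernley 5, Stonebridge 20, Claybrook 6, Oakdale 8.
Stonebridge gets 21 under Jefferson and 20 under Webster.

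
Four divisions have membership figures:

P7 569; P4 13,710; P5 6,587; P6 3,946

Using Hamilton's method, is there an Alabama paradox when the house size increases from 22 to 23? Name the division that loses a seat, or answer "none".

P7

At 22 seats: P7 1, P4 12, P5 6, P6 3.
At 23 seats: P7 0, P4 13, P5 6, P6 4.
P7 drops from 1 to 0.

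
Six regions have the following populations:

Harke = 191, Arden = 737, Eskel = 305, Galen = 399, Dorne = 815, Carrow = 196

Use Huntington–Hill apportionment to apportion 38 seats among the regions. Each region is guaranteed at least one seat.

Harke=3; Arden=10; Eskel=4; Galen=6; Dorne=12; Carrow=3

With divisor 70.6: modified quotas Harke 2.705, Arden 10.439, Eskel 4.320, Galen 5.652, Dorne 11.544, Carrow 2.776.
Geometric-mean thresholds: Harke √(2·3)=2.449, Arden √(10·11)=10.488, Eskel √(4·5)=4.472, Galen √(5·6)=5.477, Dorne √(11·12)=11.489, Carrow √(2·3)=2.449.
Each quota rounded against its threshold gives Harke 3, Arden 10, Eskel 4, Galen 6, Dorne 12, Carrow 3 (total 38).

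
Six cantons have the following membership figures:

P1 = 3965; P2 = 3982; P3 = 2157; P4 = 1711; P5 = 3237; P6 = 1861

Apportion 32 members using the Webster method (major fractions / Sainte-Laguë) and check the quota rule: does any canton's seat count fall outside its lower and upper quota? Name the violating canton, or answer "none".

none

Standard quotas: P1 7.502, P2 7.534, P3 4.081, P4 3.237, P5 6.125, P6 3.521.
Webster allocation: P1 7, P2 8, P3 4, P4 3, P5 6, P6 4.
Every allocation lies between the lower and upper quota.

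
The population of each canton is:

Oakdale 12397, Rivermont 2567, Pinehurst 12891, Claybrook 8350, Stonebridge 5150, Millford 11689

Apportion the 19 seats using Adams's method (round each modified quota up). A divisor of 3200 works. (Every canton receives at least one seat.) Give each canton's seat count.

Oakdale=4, Rivermont=1, Pinehurst=5, Claybrook=3, Stonebridge=2, Millford=4

With modified divisor 3200: modified quotas Oakdale 3.874, Rivermont 0.802, Pinehurst 4.028, Claybrook 2.609, Stonebridge 1.609, Millford 3.653.
Rounding up: Oakdale 4, Rivermont 1, Pinehurst 5, Claybrook 3, Stonebridge 2, Millford 4 (total 19).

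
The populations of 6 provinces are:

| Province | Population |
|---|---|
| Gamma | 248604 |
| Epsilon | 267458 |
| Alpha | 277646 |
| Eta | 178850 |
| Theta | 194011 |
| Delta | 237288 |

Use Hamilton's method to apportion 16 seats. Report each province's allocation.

Total 1403857; standard divisor 1403857/16 ≈ 87741.062.
Standard quotas: Gamma 2.8334, Epsilon 3.0483, Alpha 3.1644, Eta 2.0384, Theta 2.2112, Delta 2.7044.
Lower quotas: Gamma 2, Epsilon 3, Alpha 3, Eta 2, Theta 2, Delta 2 (sum 14, leaving 2 seats).
Remainders in descending order: Gamma 0.8334, Delta 0.7044, Theta 0.2112, Alpha 0.1644, Epsilon 0.0483, Eta 0.0384.
The surplus seats go to Gamma, Delta.

Gamma: 3, Epsilon: 3, Alpha: 3, Eta: 2, Theta: 2, Delta: 3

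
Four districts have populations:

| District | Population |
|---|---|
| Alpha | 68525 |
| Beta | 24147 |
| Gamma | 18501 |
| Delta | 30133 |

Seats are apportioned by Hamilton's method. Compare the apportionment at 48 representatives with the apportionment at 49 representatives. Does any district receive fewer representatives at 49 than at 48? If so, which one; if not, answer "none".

Gamma

At 48 seats: Alpha 23, Beta 8, Gamma 7, Delta 10.
At 49 seats: Alpha 24, Beta 8, Gamma 6, Delta 11.
Gamma drops from 7 to 6.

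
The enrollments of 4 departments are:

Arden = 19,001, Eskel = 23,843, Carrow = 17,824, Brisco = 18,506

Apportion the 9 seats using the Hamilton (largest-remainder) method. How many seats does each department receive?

Arden 2; Eskel 3; Carrow 2; Brisco 2

Standard divisor: 79174 ÷ 9 ≈ 8797.111.
Standard quotas: Arden 2.1599, Eskel 2.7103, Carrow 2.0261, Brisco 2.1036.
Lower quotas: Arden 2, Eskel 2, Carrow 2, Brisco 2 (sum 8, leaving 1 seat).
Remainders in descending order: Eskel 0.7103, Arden 0.1599, Brisco 0.1036, Carrow 0.0261.
Largest remainder: Eskel receives the extra seat.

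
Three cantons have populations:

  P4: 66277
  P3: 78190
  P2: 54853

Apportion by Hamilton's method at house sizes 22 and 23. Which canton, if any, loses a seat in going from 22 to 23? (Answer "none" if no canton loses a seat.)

At 22 seats: P4 7, P3 9, P2 6.
At 23 seats: P4 8, P3 9, P2 6.
No canton's allocation decreased.

none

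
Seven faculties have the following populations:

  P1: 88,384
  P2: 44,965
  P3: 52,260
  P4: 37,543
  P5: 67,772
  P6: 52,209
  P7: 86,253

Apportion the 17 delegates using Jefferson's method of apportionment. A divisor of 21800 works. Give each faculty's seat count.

With modified divisor 21800: modified quotas P1 4.054, P2 2.063, P3 2.397, P4 1.722, P5 3.109, P6 2.395, P7 3.957.
Rounding down: P1 4, P2 2, P3 2, P4 1, P5 3, P6 2, P7 3 (total 17).

P1: 4; P2: 2; P3: 2; P4: 1; P5: 3; P6: 2; P7: 3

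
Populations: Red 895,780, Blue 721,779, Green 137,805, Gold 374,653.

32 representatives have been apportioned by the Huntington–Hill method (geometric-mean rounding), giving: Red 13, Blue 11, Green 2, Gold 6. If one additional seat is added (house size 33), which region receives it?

Priority for the next seat is population ÷ (√(s·(s+1))).
Priorities: Red 66399.631, Blue 62822.798, Green 56258.656, Gold 57810.213.
Highest priority: Red.

Red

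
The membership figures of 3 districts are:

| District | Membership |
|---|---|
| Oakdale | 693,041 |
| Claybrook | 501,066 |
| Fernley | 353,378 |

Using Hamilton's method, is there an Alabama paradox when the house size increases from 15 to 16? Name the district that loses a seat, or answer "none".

At 15 seats: Oakdale 7, Claybrook 5, Fernley 3.
At 16 seats: Oakdale 7, Claybrook 5, Fernley 4.
No district's allocation decreased.

none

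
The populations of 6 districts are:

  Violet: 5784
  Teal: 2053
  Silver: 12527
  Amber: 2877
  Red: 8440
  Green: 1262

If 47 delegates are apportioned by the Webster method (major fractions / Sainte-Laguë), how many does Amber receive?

Standard divisor 32943/47 ≈ 700.915; standard quotas: Violet 8.252, Teal 2.929, Silver 17.872, Amber 4.105, Red 12.041, Green 1.801.
Rounding to the nearest integer gives Violet 8, Teal 3, Silver 18, Amber 4, Red 12, Green 2 — total 47, matching the house size, so no adjustment is needed.
Amber receives 4.

4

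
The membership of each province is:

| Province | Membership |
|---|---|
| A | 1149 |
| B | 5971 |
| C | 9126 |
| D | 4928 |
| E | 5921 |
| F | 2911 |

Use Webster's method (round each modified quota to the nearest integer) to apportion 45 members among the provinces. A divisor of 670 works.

A 2, B 9, C 14, D 7, E 9, F 4

With modified divisor 670: modified quotas A 1.715, B 8.912, C 13.621, D 7.355, E 8.837, F 4.345.
Rounding to the nearest integer: A 2, B 9, C 14, D 7, E 9, F 4 (total 45).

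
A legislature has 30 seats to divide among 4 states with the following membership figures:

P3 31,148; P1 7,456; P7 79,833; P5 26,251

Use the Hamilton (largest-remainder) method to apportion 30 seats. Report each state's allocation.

P3: 6, P1: 2, P7: 17, P5: 5

Total 144688; standard divisor 144688/30 ≈ 4822.933.
Standard quotas: P3 6.4583, P1 1.5459, P7 16.5528, P5 5.4430.
Lower quotas: P3 6, P1 1, P7 16, P5 5 (sum 28, leaving 2 seats).
Remainders in descending order: P7 0.5528, P1 0.5459, P3 0.4583, P5 0.4430.
The surplus seats go to P7, P1.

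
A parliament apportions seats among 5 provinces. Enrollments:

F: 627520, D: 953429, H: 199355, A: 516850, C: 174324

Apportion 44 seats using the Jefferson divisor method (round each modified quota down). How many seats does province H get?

3

Standard divisor 2471478/44 ≈ 56169.955; standard quotas: F 11.172, D 16.974, H 3.549, A 9.202, C 3.104.
Rounding down gives 11, 16, 3, 9, 3 = 42 seats, so the divisor must be adjusted.
With modified divisor 52600: modified quotas F 11.930, D 18.126, H 3.790, A 9.826, C 3.314.
Rounding down: F 11, D 18, H 3, A 9, C 3 (total 44).
H receives 3.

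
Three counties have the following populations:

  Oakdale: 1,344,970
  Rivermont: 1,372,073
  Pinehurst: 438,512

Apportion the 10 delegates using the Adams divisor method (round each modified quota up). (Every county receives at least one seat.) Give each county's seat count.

Oakdale 4, Rivermont 4, Pinehurst 2

Standard divisor 3155555/10 ≈ 315555.5; standard quotas: Oakdale 4.262, Rivermont 4.348, Pinehurst 1.390.
Rounding up gives 5, 5, 2 = 12 seats, so the divisor must be adjusted.
With modified divisor 390800: modified quotas Oakdale 3.442, Rivermont 3.511, Pinehurst 1.122.
Rounding up: Oakdale 4, Rivermont 4, Pinehurst 2 (total 10).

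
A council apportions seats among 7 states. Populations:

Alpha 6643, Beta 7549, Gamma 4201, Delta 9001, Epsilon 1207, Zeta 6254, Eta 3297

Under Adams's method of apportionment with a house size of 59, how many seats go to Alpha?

Standard divisor 38152/59 ≈ 646.644; standard quotas: Alpha 10.273, Beta 11.674, Gamma 6.497, Delta 13.920, Epsilon 1.867, Zeta 9.671, Eta 5.099.
Rounding up gives 11, 12, 7, 14, 2, 10, 6 = 62 seats, so the divisor must be adjusted.
With modified divisor 690: modified quotas Alpha 9.628, Beta 10.941, Gamma 6.088, Delta 13.045, Epsilon 1.749, Zeta 9.064, Eta 4.778.
Rounding up: Alpha 10, Beta 11, Gamma 7, Delta 14, Epsilon 2, Zeta 10, Eta 5 (total 59).
Alpha receives 10.

10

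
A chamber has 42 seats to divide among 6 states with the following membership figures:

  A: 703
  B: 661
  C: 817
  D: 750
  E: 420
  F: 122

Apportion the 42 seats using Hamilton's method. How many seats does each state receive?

Standard divisor: 3473 ÷ 42 ≈ 82.69.
Standard quotas: A 8.502, B 7.994, C 9.880, D 9.070, E 5.079, F 1.475.
Lower quotas: A 8, B 7, C 9, D 9, E 5, F 1 (sum 39, leaving 3 seats).
Remainders in descending order: B 0.994, C 0.880, A 0.502, F 0.475, E 0.079, D 0.070.
Largest remainders: B, C, A receive the extra seats.

A 9; B 8; C 10; D 9; E 5; F 1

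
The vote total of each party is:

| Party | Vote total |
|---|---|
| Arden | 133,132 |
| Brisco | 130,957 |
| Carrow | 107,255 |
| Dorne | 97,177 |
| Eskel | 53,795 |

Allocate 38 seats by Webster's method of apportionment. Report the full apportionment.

Arden 10, Brisco 9, Carrow 8, Dorne 7, Eskel 4

Standard divisor 522316/38 ≈ 13745.158; standard quotas: Arden 9.686, Brisco 9.528, Carrow 7.803, Dorne 7.070, Eskel 3.914.
Rounding to the nearest integer gives 10, 10, 8, 7, 4 = 39 seats, so the divisor must be adjusted.
With modified divisor 13900: modified quotas Arden 9.578, Brisco 9.421, Carrow 7.716, Dorne 6.991, Eskel 3.870.
Rounding to the nearest integer: Arden 10, Brisco 9, Carrow 8, Dorne 7, Eskel 4 (total 38).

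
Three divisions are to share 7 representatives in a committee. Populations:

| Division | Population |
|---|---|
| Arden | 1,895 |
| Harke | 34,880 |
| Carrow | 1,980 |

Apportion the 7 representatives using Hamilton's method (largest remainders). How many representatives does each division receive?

Standard divisor: 38755 ÷ 7 ≈ 5536.429.
Standard quotas: Arden 0.3423, Harke 6.3001, Carrow 0.3576.
Lower quotas: Arden 0, Harke 6, Carrow 0 (sum 6, leaving 1 seat).
Remainders in descending order: Carrow 0.3576, Arden 0.3423, Harke 0.3001.
Largest remainder: Carrow receives the extra seat.

Arden=0; Harke=6; Carrow=1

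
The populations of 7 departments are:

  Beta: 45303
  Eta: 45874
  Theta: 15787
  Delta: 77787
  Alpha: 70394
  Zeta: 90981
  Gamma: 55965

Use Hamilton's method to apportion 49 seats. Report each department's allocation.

Beta 5; Eta 6; Theta 2; Delta 9; Alpha 9; Zeta 11; Gamma 7

Total 402091; standard divisor 402091/49 ≈ 8205.939.
Standard quotas: Beta 5.5208, Eta 5.5903, Theta 1.9239, Delta 9.4794, Alpha 8.5784, Zeta 11.0872, Gamma 6.8201.
Lower quotas: Beta 5, Eta 5, Theta 1, Delta 9, Alpha 8, Zeta 11, Gamma 6 (sum 45, leaving 4 seats).
Remainders in descending order: Theta 0.9239, Gamma 0.8201, Eta 0.5903, Alpha 0.5784, Beta 0.5208, Delta 0.4794, Zeta 0.0872.
Largest remainders: Theta, Gamma, Eta, Alpha receive the extra seats.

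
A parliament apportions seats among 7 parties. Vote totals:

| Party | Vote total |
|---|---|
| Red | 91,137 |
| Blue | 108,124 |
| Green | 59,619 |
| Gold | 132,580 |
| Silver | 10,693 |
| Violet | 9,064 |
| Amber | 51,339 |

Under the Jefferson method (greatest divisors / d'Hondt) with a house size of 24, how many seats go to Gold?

7

Standard divisor 462556/24 ≈ 19273.167; standard quotas: Red 4.729, Blue 5.610, Green 3.093, Gold 6.879, Silver 0.555, Violet 0.470, Amber 2.664.
Rounding down gives 4, 5, 3, 6, 0, 0, 2 = 20 seats, so the divisor must be adjusted.
With modified divisor 16800: modified quotas Red 5.425, Blue 6.436, Green 3.549, Gold 7.892, Silver 0.636, Violet 0.540, Amber 3.056.
Rounding down: Red 5, Blue 6, Green 3, Gold 7, Silver 0, Violet 0, Amber 3 (total 24).
Gold receives 7.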